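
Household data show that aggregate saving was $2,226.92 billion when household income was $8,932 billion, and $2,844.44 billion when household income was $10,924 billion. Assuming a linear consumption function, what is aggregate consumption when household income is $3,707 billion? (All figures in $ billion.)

MPS = ΔS/ΔY = (2844.44 − 2226.92)/(10924 − 8932) = 617.52/1992 = 0.31
MPC = 1 − MPS = 0.69
Autonomous saving = 2226.92 − 0.31(8932) = -542, so a = 542
C = 542 + 0.69(3707) = 542 + 2557.83 = 3099.83

C = 3099.83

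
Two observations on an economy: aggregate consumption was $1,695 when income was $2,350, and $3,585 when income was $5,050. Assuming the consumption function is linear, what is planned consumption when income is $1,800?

C = 1310

MPC = (3585 − 1695)/(5050 − 2350) = 1890/2700 = 0.7
a = 1695 − 0.7(2350) = 1695 − 1645 = 50
C = 50 + 0.7(1800) = 50 + 1260 = 1310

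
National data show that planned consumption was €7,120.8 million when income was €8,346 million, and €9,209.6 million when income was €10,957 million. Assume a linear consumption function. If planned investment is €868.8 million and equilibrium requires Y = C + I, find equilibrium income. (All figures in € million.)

MPC = (9209.6 − 7120.8)/(10957 − 8346) = 2088.8/2611 = 0.8
a = 7120.8 − 0.8(8346) = 444
Equilibrium: Y = 444 + 0.8Y + 868.8
0.2Y = 1312.8, so Y = 1312.8/0.2 = 6564

Y = 6564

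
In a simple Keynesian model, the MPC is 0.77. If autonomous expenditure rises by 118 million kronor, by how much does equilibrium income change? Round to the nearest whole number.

ΔY ≈ 513

The multiplier is 1/(1 − MPC) = 1/0.23.
ΔY = 118/0.23 = 513.04 ≈ 513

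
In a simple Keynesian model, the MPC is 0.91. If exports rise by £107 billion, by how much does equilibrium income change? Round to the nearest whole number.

ΔY ≈ 1189

The multiplier is 1/(1 − MPC) = 1/0.09.
ΔY = 107/0.09 = 1188.89 ≈ 1189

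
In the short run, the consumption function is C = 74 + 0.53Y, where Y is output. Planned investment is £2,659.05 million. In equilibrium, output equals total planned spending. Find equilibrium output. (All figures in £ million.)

Y = C + I = 74 + 0.53Y + 2659.05
Y − 0.53Y = 2733.05
0.47Y = 2733.05, so Y = 2733.05/0.47 = 5815

Y = 5815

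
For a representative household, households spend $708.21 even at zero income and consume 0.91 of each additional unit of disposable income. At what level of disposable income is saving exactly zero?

At break-even, C = Y: 708.21 + 0.91Y = Y
0.09Y = 708.21, so Y = 708.21/0.09 = 7869

Y = 7869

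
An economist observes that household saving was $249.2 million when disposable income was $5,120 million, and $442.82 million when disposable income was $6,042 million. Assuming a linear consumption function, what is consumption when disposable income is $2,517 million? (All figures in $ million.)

C = 2814.43

MPS = ΔS/ΔY = (442.82 − 249.2)/(6042 − 5120) = 193.62/922 = 0.21
MPC = 1 − MPS = 0.79
Autonomous saving = 249.2 − 0.21(5120) = -826, so a = 826
C = 826 + 0.79(2517) = 826 + 1988.43 = 2814.43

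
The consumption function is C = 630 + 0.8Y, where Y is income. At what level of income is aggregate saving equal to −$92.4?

Y = 2688

S = Y − C = -630 + 0.2Y
-630 + 0.2Y = -92.4, so 0.2Y = 537.6 and Y = 2688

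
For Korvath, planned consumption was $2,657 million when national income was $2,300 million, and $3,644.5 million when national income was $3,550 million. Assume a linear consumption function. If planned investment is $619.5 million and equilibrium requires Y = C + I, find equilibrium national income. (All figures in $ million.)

Y = 6950

MPC = (3644.5 − 2657)/(3550 − 2300) = 987.5/1250 = 0.79
a = 2657 − 0.79(2300) = 840
Equilibrium: Y = 840 + 0.79Y + 619.5
0.21Y = 1459.5, so Y = 1459.5/0.21 = 6950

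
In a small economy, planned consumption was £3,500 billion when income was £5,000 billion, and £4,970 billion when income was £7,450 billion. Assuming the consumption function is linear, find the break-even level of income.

MPC = (4970 − 3500)/(7450 − 5000) = 1470/2450 = 0.6
a = 3500 − 0.6(5000) = 3500 − 3000 = 500
Break-even: Y = a/(1−MPC) = 500/0.4 = 1250

Y = 1250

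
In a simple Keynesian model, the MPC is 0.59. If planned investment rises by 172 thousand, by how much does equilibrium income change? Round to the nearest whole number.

ΔY ≈ 420

The multiplier is 1/(1 − MPC) = 1/0.41.
ΔY = 172/0.41 = 419.51 ≈ 420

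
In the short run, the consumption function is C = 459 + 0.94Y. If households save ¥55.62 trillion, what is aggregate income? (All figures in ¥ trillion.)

S = Y − C = -459 + 0.06Y
-459 + 0.06Y = 55.62, so 0.06Y = 514.62 and Y = 8577

Y = 8577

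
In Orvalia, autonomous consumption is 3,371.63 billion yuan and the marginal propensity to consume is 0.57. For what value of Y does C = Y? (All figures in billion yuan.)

At break-even, C = Y: 3371.63 + 0.57Y = Y
0.43Y = 3371.63, so Y = 3371.63/0.43 = 7841

Y = 7841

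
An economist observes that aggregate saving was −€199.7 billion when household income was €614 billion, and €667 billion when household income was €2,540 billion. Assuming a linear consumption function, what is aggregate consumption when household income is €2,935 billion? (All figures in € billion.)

C = 2090.25

MPS = ΔS/ΔY = (667 − (-199.7))/(2540 − 614) = 866.7/1926 = 0.45
MPC = 1 − MPS = 0.55
Autonomous saving = -199.7 − 0.45(614) = -476, so a = 476
C = 476 + 0.55(2935) = 476 + 1614.25 = 2090.25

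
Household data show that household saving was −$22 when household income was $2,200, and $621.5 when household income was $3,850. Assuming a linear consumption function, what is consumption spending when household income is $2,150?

C = 2191.5

MPS = ΔS/ΔY = (621.5 − (-22))/(3850 − 2200) = 643.5/1650 = 0.39
MPC = 1 − MPS = 0.61
Autonomous saving = -22 − 0.39(2200) = -880, so a = 880
C = 880 + 0.61(2150) = 880 + 1311.5 = 2191.5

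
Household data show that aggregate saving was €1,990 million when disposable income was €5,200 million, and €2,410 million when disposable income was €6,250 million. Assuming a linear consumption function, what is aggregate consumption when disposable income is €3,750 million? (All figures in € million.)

MPS = ΔS/ΔY = (2410 − 1990)/(6250 − 5200) = 420/1050 = 0.4
MPC = 1 − MPS = 0.6
Autonomous saving = 1990 − 0.4(5200) = -90, so a = 90
C = 90 + 0.6(3750) = 90 + 2250 = 2340

C = 2340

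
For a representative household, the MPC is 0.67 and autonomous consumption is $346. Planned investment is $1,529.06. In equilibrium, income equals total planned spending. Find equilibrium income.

Y = C + I = 346 + 0.67Y + 1529.06
Y − 0.67Y = 1875.06
0.33Y = 1875.06, so Y = 1875.06/0.33 = 5682

Y = 5682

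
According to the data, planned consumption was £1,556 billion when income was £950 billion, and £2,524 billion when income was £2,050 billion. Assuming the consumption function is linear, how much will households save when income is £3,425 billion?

S = -309

MPC = (2524 − 1556)/(2050 − 950) = 968/1100 = 0.88
a = 1556 − 0.88(950) = 1556 − 836 = 720
C = 720 + 0.88(3425) = 3734
S = 3425 − 3734 = -309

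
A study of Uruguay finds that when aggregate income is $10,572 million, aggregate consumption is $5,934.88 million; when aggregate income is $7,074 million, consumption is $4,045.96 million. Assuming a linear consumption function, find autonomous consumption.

a = 226

MPC = ΔC/ΔY = (5934.88 − 4045.96)/(10572 − 7074) = 1888.92/3498 = 0.54
a = C − MPC·Y = 4045.96 − 0.54(7074) = 4045.96 − 3819.96 = 226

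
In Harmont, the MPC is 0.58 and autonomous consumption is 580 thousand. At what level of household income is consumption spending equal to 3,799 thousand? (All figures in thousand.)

580 + 0.58Y = 3799
0.58Y = 3219, so Y = 3219/0.58 = 5550

Y = 5550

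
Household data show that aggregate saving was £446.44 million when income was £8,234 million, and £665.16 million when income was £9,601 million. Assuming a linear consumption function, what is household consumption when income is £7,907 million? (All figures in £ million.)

C = 7512.88

MPS = ΔS/ΔY = (665.16 − 446.44)/(9601 − 8234) = 218.72/1367 = 0.16
MPC = 1 − MPS = 0.84
Autonomous saving = 446.44 − 0.16(8234) = -871, so a = 871
C = 871 + 0.84(7907) = 871 + 6641.88 = 7512.88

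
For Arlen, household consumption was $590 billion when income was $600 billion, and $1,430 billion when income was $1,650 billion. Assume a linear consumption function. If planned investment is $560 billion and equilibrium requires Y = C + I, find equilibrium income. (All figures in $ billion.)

Y = 3350

MPC = (1430 − 590)/(1650 − 600) = 840/1050 = 0.8
a = 590 − 0.8(600) = 110
Equilibrium: Y = 110 + 0.8Y + 560
0.2Y = 670, so Y = 670/0.2 = 3350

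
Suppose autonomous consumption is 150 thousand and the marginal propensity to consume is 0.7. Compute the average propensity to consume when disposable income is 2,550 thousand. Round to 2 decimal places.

APC = 0.76

C = 150 + 0.7(2550) = 1935
APC = C/Y = 1935/2550 = 0.76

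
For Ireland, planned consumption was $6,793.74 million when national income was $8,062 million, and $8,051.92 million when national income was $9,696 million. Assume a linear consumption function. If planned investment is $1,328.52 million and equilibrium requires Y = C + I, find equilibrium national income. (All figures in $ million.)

Y = 8324

MPC = (8051.92 − 6793.74)/(9696 − 8062) = 1258.18/1634 = 0.77
a = 6793.74 − 0.77(8062) = 586
Equilibrium: Y = 586 + 0.77Y + 1328.52
0.23Y = 1914.52, so Y = 1914.52/0.23 = 8324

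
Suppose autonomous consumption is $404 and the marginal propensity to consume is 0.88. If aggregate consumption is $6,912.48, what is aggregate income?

404 + 0.88Y = 6912.48
0.88Y = 6508.48, so Y = 6508.48/0.88 = 7396

Y = 7396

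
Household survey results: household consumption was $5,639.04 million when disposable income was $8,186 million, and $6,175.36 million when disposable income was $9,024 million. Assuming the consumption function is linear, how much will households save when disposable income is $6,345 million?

S = 1884.2

MPC = (6175.36 − 5639.04)/(9024 − 8186) = 536.32/838 = 0.64
a = 5639.04 − 0.64(8186) = 5639.04 − 5239.04 = 400
C = 400 + 0.64(6345) = 4460.8
S = 6345 − 4460.8 = 1884.2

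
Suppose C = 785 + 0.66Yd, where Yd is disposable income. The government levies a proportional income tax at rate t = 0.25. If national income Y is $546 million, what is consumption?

Yd = (1 − 0.25)(546) = 0.75(546) = 409.5
C = 785 + 0.66(409.5) = 785 + 270.27 = 1055.27

C = 1055.27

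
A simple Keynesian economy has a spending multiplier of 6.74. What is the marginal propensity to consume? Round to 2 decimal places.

MPC = 0.85

k = 1/(1 − MPC), so 1 − MPC = 1/k = 1/6.74 = 0.1484
MPC = 1 − 0.1484 = 0.85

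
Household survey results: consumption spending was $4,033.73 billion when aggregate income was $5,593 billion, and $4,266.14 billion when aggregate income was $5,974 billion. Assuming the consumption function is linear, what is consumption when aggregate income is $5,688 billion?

MPC = (4266.14 − 4033.73)/(5974 − 5593) = 232.41/381 = 0.61
a = 4033.73 − 0.61(5593) = 4033.73 − 3411.73 = 622
C = 622 + 0.61(5688) = 622 + 3469.68 = 4091.68

C = 4091.68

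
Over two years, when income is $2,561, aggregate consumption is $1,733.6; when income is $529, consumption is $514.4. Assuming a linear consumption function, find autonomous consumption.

a = 197

MPC = ΔC/ΔY = (1733.6 − 514.4)/(2561 − 529) = 1219.2/2032 = 0.6
a = C − MPC·Y = 514.4 − 0.6(529) = 514.4 − 317.4 = 197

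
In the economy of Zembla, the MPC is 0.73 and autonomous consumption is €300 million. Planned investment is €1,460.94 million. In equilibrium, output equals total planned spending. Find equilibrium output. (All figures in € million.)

Y = C + I = 300 + 0.73Y + 1460.94
Y − 0.73Y = 1760.94
0.27Y = 1760.94, so Y = 1760.94/0.27 = 6522

Y = 6522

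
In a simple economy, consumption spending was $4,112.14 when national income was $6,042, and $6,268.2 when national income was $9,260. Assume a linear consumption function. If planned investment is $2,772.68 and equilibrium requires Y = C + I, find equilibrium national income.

Y = 8596

MPC = (6268.2 − 4112.14)/(9260 − 6042) = 2156.06/3218 = 0.67
a = 4112.14 − 0.67(6042) = 64
Equilibrium: Y = 64 + 0.67Y + 2772.68
0.33Y = 2836.68, so Y = 2836.68/0.33 = 8596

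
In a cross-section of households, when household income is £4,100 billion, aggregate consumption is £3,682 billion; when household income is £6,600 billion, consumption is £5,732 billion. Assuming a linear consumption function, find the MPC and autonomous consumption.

MPC = ΔC/ΔY = (5732 − 3682)/(6600 − 4100) = 2050/2500 = 0.82
a = C − MPC·Y = 3682 − 0.82(4100) = 3682 − 3362 = 320

MPC = 0.82; a = 320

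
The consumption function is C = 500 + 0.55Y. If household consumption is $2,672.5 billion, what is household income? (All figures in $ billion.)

Y = 3950

500 + 0.55Y = 2672.5
0.55Y = 2172.5, so Y = 2172.5/0.55 = 3950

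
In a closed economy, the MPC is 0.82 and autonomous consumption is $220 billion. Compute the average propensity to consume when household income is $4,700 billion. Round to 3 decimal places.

C = 220 + 0.82(4700) = 4074
APC = C/Y = 4074/4700 = 0.867

APC = 0.867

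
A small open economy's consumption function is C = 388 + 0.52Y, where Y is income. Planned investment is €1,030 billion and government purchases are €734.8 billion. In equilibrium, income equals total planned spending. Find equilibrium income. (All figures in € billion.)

Y = C + I + G = 388 + 0.52Y + 1030 + 734.8
Y − 0.52Y = 2152.8
0.48Y = 2152.8, so Y = 2152.8/0.48 = 4485

Y = 4485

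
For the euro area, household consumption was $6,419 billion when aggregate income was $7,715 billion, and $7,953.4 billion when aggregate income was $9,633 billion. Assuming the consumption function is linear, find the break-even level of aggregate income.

MPC = (7953.4 − 6419)/(9633 − 7715) = 1534.4/1918 = 0.8
a = 6419 − 0.8(7715) = 6419 − 6172 = 247
Break-even: Y = a/(1−MPC) = 247/0.2 = 1235

Y = 1235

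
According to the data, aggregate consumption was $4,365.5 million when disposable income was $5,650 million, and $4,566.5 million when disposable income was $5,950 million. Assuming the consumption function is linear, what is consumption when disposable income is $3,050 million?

MPC = (4566.5 − 4365.5)/(5950 − 5650) = 201/300 = 0.67
a = 4365.5 − 0.67(5650) = 4365.5 − 3785.5 = 580
C = 580 + 0.67(3050) = 580 + 2043.5 = 2623.5

C = 2623.5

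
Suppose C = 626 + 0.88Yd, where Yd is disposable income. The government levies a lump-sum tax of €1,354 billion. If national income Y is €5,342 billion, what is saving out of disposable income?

S = -147.44

Yd = Y − T = 5342 − 1354 = 3988
C = 626 + 0.88(3988) = 626 + 3509.44 = 4135.44
S = Yd − C = 3988 − 4135.44 = -147.44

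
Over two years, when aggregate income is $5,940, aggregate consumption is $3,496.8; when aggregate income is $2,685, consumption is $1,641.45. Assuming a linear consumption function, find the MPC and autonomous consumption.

MPC = 0.57; a = 111

MPC = ΔC/ΔY = (3496.8 − 1641.45)/(5940 − 2685) = 1855.35/3255 = 0.57
a = C − MPC·Y = 1641.45 − 0.57(2685) = 1641.45 − 1530.45 = 111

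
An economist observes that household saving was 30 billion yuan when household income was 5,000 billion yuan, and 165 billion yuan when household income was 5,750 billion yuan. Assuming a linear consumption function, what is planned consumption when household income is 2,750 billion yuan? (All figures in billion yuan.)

MPS = ΔS/ΔY = (165 − 30)/(5750 − 5000) = 135/750 = 0.18
MPC = 1 − MPS = 0.82
Autonomous saving = 30 − 0.18(5000) = -870, so a = 870
C = 870 + 0.82(2750) = 870 + 2255 = 3125

C = 3125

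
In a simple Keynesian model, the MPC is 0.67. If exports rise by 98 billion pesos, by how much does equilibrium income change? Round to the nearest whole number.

ΔY ≈ 297

The multiplier is 1/(1 − MPC) = 1/0.33.
ΔY = 98/0.33 = 296.97 ≈ 297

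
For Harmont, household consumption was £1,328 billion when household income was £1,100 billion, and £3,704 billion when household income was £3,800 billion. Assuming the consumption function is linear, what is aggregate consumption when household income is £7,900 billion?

MPC = (3704 − 1328)/(3800 − 1100) = 2376/2700 = 0.88
a = 1328 − 0.88(1100) = 1328 − 968 = 360
C = 360 + 0.88(7900) = 360 + 6952 = 7312

C = 7312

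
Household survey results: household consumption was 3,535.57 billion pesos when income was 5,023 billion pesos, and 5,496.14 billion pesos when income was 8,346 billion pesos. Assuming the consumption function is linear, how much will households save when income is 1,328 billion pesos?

S = -27.52

MPC = (5496.14 − 3535.57)/(8346 − 5023) = 1960.57/3323 = 0.59
a = 3535.57 − 0.59(5023) = 3535.57 − 2963.57 = 572
C = 572 + 0.59(1328) = 1355.52
S = 1328 − 1355.52 = -27.52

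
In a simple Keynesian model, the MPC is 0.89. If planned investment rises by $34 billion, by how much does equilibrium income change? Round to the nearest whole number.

The multiplier is 1/(1 − MPC) = 1/0.11.
ΔY = 34/0.11 = 309.09 ≈ 309

ΔY ≈ 309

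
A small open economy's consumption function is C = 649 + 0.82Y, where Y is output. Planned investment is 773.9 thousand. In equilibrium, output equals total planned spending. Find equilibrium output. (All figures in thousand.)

Y = 7905

Y = C + I = 649 + 0.82Y + 773.9
Y − 0.82Y = 1422.9
0.18Y = 1422.9, so Y = 1422.9/0.18 = 7905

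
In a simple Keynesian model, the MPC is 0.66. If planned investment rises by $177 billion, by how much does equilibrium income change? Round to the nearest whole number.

ΔY ≈ 521

The multiplier is 1/(1 − MPC) = 1/0.34.
ΔY = 177/0.34 = 520.59 ≈ 521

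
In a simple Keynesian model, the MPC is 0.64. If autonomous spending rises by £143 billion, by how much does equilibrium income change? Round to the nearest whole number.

ΔY ≈ 397

The multiplier is 1/(1 − MPC) = 1/0.36.
ΔY = 143/0.36 = 397.22 ≈ 397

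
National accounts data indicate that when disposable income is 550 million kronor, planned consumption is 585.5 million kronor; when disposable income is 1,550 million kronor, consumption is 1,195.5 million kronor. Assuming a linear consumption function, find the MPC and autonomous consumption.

MPC = 0.61; a = 250

MPC = ΔC/ΔY = (1195.5 − 585.5)/(1550 − 550) = 610/1000 = 0.61
a = C − MPC·Y = 585.5 − 0.61(550) = 585.5 − 335.5 = 250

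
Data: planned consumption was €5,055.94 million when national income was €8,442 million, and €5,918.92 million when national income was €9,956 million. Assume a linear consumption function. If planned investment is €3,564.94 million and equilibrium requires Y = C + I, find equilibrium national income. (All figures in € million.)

Y = 8858

MPC = (5918.92 − 5055.94)/(9956 − 8442) = 862.98/1514 = 0.57
a = 5055.94 − 0.57(8442) = 244
Equilibrium: Y = 244 + 0.57Y + 3564.94
0.43Y = 3808.94, so Y = 3808.94/0.43 = 8858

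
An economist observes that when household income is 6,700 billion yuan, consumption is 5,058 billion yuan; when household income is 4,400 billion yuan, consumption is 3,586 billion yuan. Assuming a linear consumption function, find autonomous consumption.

MPC = ΔC/ΔY = (5058 − 3586)/(6700 − 4400) = 1472/2300 = 0.64
a = C − MPC·Y = 3586 − 0.64(4400) = 3586 − 2816 = 770

a = 770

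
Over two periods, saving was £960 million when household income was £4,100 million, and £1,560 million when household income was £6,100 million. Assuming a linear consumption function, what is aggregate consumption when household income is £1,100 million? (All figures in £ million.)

MPS = ΔS/ΔY = (1560 − 960)/(6100 − 4100) = 600/2000 = 0.3
MPC = 1 − MPS = 0.7
Autonomous saving = 960 − 0.3(4100) = -270, so a = 270
C = 270 + 0.7(1100) = 270 + 770 = 1040

C = 1040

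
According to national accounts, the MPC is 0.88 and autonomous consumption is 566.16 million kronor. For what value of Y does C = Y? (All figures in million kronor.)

Y = 4718

At break-even, C = Y: 566.16 + 0.88Y = Y
0.12Y = 566.16, so Y = 566.16/0.12 = 4718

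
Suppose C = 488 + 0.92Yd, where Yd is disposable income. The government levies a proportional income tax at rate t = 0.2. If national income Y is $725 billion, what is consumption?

Yd = (1 − 0.2)(725) = 0.8(725) = 580
C = 488 + 0.92(580) = 488 + 533.6 = 1021.6

C = 1021.6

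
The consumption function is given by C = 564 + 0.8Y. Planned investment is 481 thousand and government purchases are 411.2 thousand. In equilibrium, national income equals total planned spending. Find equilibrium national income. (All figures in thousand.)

Y = C + I + G = 564 + 0.8Y + 481 + 411.2
Y − 0.8Y = 1456.2
0.2Y = 1456.2, so Y = 1456.2/0.2 = 7281

Y = 7281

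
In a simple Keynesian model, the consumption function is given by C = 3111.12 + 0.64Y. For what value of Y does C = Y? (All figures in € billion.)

Y = 8642

At break-even, C = Y: 3111.12 + 0.64Y = Y
0.36Y = 3111.12, so Y = 3111.12/0.36 = 8642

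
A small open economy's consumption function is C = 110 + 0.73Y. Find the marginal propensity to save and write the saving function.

MPS = 0.27; S = -110 + 0.27Y

MPS = 1 − MPC = 1 − 0.73 = 0.27
S = Y − C = -110 + 0.27Y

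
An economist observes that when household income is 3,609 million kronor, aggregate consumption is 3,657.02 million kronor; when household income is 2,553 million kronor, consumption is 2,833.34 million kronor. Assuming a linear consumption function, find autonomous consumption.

a = 842

MPC = ΔC/ΔY = (3657.02 − 2833.34)/(3609 − 2553) = 823.68/1056 = 0.78
a = C − MPC·Y = 2833.34 − 0.78(2553) = 2833.34 − 1991.34 = 842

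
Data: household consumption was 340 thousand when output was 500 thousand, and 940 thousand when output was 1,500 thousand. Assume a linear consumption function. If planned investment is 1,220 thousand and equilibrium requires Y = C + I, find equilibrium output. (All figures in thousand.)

MPC = (940 − 340)/(1500 − 500) = 600/1000 = 0.6
a = 340 − 0.6(500) = 40
Equilibrium: Y = 40 + 0.6Y + 1220
0.4Y = 1260, so Y = 1260/0.4 = 3150

Y = 3150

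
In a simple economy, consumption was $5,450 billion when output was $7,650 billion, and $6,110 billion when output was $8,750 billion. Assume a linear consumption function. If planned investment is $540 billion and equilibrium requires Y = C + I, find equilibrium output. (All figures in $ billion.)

Y = 3500

MPC = (6110 − 5450)/(8750 − 7650) = 660/1100 = 0.6
a = 5450 − 0.6(7650) = 860
Equilibrium: Y = 860 + 0.6Y + 540
0.4Y = 1400, so Y = 1400/0.4 = 3500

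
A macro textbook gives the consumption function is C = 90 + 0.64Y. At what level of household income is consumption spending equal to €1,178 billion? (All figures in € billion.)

90 + 0.64Y = 1178
0.64Y = 1088, so Y = 1088/0.64 = 1700

Y = 1700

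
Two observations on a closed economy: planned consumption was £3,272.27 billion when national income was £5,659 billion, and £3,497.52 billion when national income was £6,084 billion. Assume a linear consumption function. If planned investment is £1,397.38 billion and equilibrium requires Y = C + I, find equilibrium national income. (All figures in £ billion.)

MPC = (3497.52 − 3272.27)/(6084 − 5659) = 225.25/425 = 0.53
a = 3272.27 − 0.53(5659) = 273
Equilibrium: Y = 273 + 0.53Y + 1397.38
0.47Y = 1670.38, so Y = 1670.38/0.47 = 3554

Y = 3554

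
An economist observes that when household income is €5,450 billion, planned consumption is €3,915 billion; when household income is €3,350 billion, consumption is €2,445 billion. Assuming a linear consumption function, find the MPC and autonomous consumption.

MPC = 0.7; a = 100

MPC = ΔC/ΔY = (3915 − 2445)/(5450 − 3350) = 1470/2100 = 0.7
a = C − MPC·Y = 2445 − 0.7(3350) = 2445 − 2345 = 100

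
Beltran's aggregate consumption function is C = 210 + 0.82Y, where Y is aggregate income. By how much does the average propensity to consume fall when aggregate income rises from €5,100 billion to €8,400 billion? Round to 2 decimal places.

ΔAPC = 0.02

At Y = 5100: C = 210 + 0.82(5100) = 4392, APC = 4392/5100 = 0.861
At Y = 8400: C = 7098, APC = 7098/8400 = 0.845
Fall in APC = 0.861 − 0.845 = 0.016 ≈ 0.02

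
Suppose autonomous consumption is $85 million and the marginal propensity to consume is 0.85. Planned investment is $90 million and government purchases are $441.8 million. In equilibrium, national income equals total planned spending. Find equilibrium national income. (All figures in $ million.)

Y = 4112

Y = C + I + G = 85 + 0.85Y + 90 + 441.8
Y − 0.85Y = 616.8
0.15Y = 616.8, so Y = 616.8/0.15 = 4112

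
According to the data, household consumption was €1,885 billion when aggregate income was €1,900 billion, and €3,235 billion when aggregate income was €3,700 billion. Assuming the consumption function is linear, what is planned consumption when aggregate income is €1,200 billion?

MPC = (3235 − 1885)/(3700 − 1900) = 1350/1800 = 0.75
a = 1885 − 0.75(1900) = 1885 − 1425 = 460
C = 460 + 0.75(1200) = 460 + 900 = 1360

C = 1360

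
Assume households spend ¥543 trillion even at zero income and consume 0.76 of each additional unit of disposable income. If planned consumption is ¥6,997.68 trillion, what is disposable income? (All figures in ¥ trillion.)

543 + 0.76Y = 6997.68
0.76Y = 6454.68, so Y = 6454.68/0.76 = 8493

Y = 8493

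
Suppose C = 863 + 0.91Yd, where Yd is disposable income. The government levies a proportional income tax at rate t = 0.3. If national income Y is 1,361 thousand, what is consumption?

Yd = (1 − 0.3)(1361) = 0.7(1361) = 952.7
C = 863 + 0.91(952.7) = 863 + 866.957 = 1729.957

C = 1729.957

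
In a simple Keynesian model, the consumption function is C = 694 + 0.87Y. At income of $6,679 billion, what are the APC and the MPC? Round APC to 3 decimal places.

MPC = 0.87 (the slope of the consumption function)
C = 694 + 0.87(6679) = 6504.73, so APC = 6504.73/6679 = 0.974

APC = 0.974; MPC = 0.87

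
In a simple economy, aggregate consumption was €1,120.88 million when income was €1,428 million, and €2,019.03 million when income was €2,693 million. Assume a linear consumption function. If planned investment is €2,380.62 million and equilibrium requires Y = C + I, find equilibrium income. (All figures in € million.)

Y = 8578

MPC = (2019.03 − 1120.88)/(2693 − 1428) = 898.15/1265 = 0.71
a = 1120.88 − 0.71(1428) = 107
Equilibrium: Y = 107 + 0.71Y + 2380.62
0.29Y = 2487.62, so Y = 2487.62/0.29 = 8578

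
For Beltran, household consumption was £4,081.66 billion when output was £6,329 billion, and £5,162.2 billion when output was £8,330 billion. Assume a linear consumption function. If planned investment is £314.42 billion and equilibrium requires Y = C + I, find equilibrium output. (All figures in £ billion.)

MPC = (5162.2 − 4081.66)/(8330 − 6329) = 1080.54/2001 = 0.54
a = 4081.66 − 0.54(6329) = 664
Equilibrium: Y = 664 + 0.54Y + 314.42
0.46Y = 978.42, so Y = 978.42/0.46 = 2127

Y = 2127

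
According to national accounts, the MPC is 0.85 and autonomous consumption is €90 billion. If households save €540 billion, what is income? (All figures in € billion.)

S = Y − C = -90 + 0.15Y
-90 + 0.15Y = 540, so 0.15Y = 630 and Y = 4200

Y = 4200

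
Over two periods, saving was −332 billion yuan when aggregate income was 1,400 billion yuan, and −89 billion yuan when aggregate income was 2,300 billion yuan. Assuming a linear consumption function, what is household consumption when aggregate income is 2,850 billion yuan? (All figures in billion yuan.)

MPS = ΔS/ΔY = (-89 − (-332))/(2300 − 1400) = 243/900 = 0.27
MPC = 1 − MPS = 0.73
Autonomous saving = -332 − 0.27(1400) = -710, so a = 710
C = 710 + 0.73(2850) = 710 + 2080.5 = 2790.5

C = 2790.5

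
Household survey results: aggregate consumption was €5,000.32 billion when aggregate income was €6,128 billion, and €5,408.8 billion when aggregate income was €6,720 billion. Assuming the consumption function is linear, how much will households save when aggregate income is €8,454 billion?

S = 1848.74

MPC = (5408.8 − 5000.32)/(6720 − 6128) = 408.48/592 = 0.69
a = 5000.32 − 0.69(6128) = 5000.32 − 4228.32 = 772
C = 772 + 0.69(8454) = 6605.26
S = 8454 − 6605.26 = 1848.74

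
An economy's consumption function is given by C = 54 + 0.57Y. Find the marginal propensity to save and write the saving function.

MPS = 1 − MPC = 1 − 0.57 = 0.43
S = Y − C = -54 + 0.43Y

MPS = 0.43; S = -54 + 0.43Y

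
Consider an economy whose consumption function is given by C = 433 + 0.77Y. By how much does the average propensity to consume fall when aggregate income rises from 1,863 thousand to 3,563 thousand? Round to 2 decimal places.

ΔAPC = 0.11

At Y = 1863: C = 433 + 0.77(1863) = 1867.51, APC = 1867.51/1863 = 1.002
At Y = 3563: C = 3176.51, APC = 3176.51/3563 = 0.892
Fall in APC = 1.002 − 0.892 = 0.11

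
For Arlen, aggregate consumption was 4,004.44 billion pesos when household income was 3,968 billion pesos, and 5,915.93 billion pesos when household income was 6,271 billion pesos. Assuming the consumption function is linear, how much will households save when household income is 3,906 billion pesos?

S = -46.98

MPC = (5915.93 − 4004.44)/(6271 − 3968) = 1911.49/2303 = 0.83
a = 4004.44 − 0.83(3968) = 4004.44 − 3293.44 = 711
C = 711 + 0.83(3906) = 3952.98
S = 3906 − 3952.98 = -46.98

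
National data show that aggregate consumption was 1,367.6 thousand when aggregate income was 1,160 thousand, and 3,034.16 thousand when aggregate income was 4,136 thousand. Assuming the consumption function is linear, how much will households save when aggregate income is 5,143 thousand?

S = 1544.92

MPC = (3034.16 − 1367.6)/(4136 − 1160) = 1666.56/2976 = 0.56
a = 1367.6 − 0.56(1160) = 1367.6 − 649.6 = 718
C = 718 + 0.56(5143) = 3598.08
S = 5143 − 3598.08 = 1544.92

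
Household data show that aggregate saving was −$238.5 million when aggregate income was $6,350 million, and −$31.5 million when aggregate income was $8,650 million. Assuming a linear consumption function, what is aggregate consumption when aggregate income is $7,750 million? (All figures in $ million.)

MPS = ΔS/ΔY = (-31.5 − (-238.5))/(8650 − 6350) = 207/2300 = 0.09
MPC = 1 − MPS = 0.91
Autonomous saving = -238.5 − 0.09(6350) = -810, so a = 810
C = 810 + 0.91(7750) = 810 + 7052.5 = 7862.5

C = 7862.5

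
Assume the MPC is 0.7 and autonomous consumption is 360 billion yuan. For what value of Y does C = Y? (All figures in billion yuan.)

At break-even, C = Y: 360 + 0.7Y = Y
0.3Y = 360, so Y = 360/0.3 = 1200

Y = 1200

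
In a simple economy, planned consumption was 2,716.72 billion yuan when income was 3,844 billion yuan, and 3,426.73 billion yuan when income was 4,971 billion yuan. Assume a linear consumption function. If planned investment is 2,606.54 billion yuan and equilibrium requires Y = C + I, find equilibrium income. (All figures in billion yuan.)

Y = 7842

MPC = (3426.73 − 2716.72)/(4971 − 3844) = 710.01/1127 = 0.63
a = 2716.72 − 0.63(3844) = 295
Equilibrium: Y = 295 + 0.63Y + 2606.54
0.37Y = 2901.54, so Y = 2901.54/0.37 = 7842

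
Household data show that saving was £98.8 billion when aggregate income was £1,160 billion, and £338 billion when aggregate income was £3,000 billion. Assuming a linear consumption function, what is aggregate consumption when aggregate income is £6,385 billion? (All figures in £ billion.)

MPS = ΔS/ΔY = (338 − 98.8)/(3000 − 1160) = 239.2/1840 = 0.13
MPC = 1 − MPS = 0.87
Autonomous saving = 98.8 − 0.13(1160) = -52, so a = 52
C = 52 + 0.87(6385) = 52 + 5554.95 = 5606.95

C = 5606.95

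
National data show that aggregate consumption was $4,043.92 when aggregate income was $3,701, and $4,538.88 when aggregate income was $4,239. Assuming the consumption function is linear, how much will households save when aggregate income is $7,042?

S = -75.64

MPC = (4538.88 − 4043.92)/(4239 − 3701) = 494.96/538 = 0.92
a = 4043.92 − 0.92(3701) = 4043.92 − 3404.92 = 639
C = 639 + 0.92(7042) = 7117.64
S = 7042 − 7117.64 = -75.64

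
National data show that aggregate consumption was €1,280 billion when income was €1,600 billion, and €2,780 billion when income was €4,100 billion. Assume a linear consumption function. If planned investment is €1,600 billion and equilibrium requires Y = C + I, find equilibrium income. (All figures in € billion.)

Y = 4800

MPC = (2780 − 1280)/(4100 − 1600) = 1500/2500 = 0.6
a = 1280 − 0.6(1600) = 320
Equilibrium: Y = 320 + 0.6Y + 1600
0.4Y = 1920, so Y = 1920/0.4 = 4800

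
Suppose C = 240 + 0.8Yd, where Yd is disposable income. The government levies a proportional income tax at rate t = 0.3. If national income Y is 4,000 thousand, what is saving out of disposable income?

Yd = (1 − 0.3)(4000) = 0.7(4000) = 2800
C = 240 + 0.8(2800) = 240 + 2240 = 2480
S = Yd − C = 2800 − 2480 = 320

S = 320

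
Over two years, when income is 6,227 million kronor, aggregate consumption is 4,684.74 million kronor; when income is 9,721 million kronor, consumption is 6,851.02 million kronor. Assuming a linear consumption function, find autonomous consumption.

MPC = ΔC/ΔY = (6851.02 − 4684.74)/(9721 − 6227) = 2166.28/3494 = 0.62
a = C − MPC·Y = 4684.74 − 0.62(6227) = 4684.74 − 3860.74 = 824

a = 824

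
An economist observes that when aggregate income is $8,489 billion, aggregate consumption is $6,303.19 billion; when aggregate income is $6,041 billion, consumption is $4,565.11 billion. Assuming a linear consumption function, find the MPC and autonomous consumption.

MPC = ΔC/ΔY = (6303.19 − 4565.11)/(8489 − 6041) = 1738.08/2448 = 0.71
a = C − MPC·Y = 4565.11 − 0.71(6041) = 4565.11 − 4289.11 = 276

MPC = 0.71; a = 276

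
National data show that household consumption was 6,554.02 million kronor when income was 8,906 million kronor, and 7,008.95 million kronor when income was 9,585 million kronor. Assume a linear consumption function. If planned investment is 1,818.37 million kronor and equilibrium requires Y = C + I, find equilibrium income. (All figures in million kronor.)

MPC = (7008.95 − 6554.02)/(9585 − 8906) = 454.93/679 = 0.67
a = 6554.02 − 0.67(8906) = 587
Equilibrium: Y = 587 + 0.67Y + 1818.37
0.33Y = 2405.37, so Y = 2405.37/0.33 = 7289

Y = 7289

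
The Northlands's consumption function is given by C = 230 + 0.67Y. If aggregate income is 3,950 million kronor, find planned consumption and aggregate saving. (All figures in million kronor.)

C = 230 + 0.67(3950) = 230 + 2646.5 = 2876.5
S = Y − C = 3950 − 2876.5 = 1073.5

C = 2876.5; S = 1073.5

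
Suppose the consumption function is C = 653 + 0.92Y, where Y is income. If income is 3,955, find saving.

S = -336.6

C = 653 + 0.92(3955) = 653 + 3638.6 = 4291.6
S = Y − C = 3955 − 4291.6 = -336.6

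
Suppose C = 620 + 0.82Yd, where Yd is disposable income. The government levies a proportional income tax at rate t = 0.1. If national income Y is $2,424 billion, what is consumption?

Yd = (1 − 0.1)(2424) = 0.9(2424) = 2181.6
C = 620 + 0.82(2181.6) = 620 + 1788.912 = 2408.912

C = 2408.912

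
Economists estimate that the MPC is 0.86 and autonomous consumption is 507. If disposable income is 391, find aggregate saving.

C = 507 + 0.86(391) = 507 + 336.26 = 843.26
S = Y − C = 391 − 843.26 = -452.26

S = -452.26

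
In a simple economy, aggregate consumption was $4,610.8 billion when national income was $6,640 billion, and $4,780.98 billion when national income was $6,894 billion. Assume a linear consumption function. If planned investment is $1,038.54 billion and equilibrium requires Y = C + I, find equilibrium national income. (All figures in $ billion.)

Y = 3638

MPC = (4780.98 − 4610.8)/(6894 − 6640) = 170.18/254 = 0.67
a = 4610.8 − 0.67(6640) = 162
Equilibrium: Y = 162 + 0.67Y + 1038.54
0.33Y = 1200.54, so Y = 1200.54/0.33 = 3638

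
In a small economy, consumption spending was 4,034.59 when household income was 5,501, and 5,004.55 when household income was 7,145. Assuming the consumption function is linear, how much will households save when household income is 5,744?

S = 1566.04

MPC = (5004.55 − 4034.59)/(7145 − 5501) = 969.96/1644 = 0.59
a = 4034.59 − 0.59(5501) = 4034.59 − 3245.59 = 789
C = 789 + 0.59(5744) = 4177.96
S = 5744 − 4177.96 = 1566.04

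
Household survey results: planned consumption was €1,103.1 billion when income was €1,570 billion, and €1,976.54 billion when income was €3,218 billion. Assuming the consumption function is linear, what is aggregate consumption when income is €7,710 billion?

C = 4357.3

MPC = (1976.54 − 1103.1)/(3218 − 1570) = 873.44/1648 = 0.53
a = 1103.1 − 0.53(1570) = 1103.1 − 832.1 = 271
C = 271 + 0.53(7710) = 271 + 4086.3 = 4357.3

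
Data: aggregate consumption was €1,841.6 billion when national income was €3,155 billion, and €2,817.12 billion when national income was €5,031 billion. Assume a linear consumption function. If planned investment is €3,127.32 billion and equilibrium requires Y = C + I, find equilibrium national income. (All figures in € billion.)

Y = 6934

MPC = (2817.12 − 1841.6)/(5031 − 3155) = 975.52/1876 = 0.52
a = 1841.6 − 0.52(3155) = 201
Equilibrium: Y = 201 + 0.52Y + 3127.32
0.48Y = 3328.32, so Y = 3328.32/0.48 = 6934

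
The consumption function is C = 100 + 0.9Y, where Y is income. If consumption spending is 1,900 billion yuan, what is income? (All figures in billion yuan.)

100 + 0.9Y = 1900
0.9Y = 1800, so Y = 1800/0.9 = 2000

Y = 2000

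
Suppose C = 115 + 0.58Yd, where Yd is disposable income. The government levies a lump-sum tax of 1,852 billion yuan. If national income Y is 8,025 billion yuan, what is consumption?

Yd = Y − T = 8025 − 1852 = 6173
C = 115 + 0.58(6173) = 115 + 3580.34 = 3695.34

C = 3695.34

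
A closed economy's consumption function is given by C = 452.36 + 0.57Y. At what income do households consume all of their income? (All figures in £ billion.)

At break-even, C = Y: 452.36 + 0.57Y = Y
0.43Y = 452.36, so Y = 452.36/0.43 = 1052

Y = 1052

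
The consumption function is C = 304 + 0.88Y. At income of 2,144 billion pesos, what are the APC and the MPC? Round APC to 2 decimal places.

APC = 1.02; MPC = 0.88

MPC = 0.88 (the slope of the consumption function)
C = 304 + 0.88(2144) = 2190.72, so APC = 2190.72/2144 = 1.02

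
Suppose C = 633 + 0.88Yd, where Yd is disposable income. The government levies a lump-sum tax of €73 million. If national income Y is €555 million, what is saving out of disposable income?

Yd = Y − T = 555 − 73 = 482
C = 633 + 0.88(482) = 633 + 424.16 = 1057.16
S = Yd − C = 482 − 1057.16 = -575.16

S = -575.16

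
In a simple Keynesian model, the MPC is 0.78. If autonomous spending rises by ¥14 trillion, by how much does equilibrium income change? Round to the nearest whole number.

The multiplier is 1/(1 − MPC) = 1/0.22.
ΔY = 14/0.22 = 63.64 ≈ 64

ΔY ≈ 64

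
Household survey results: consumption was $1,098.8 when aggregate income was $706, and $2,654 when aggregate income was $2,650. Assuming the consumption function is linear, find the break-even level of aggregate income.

MPC = (2654 − 1098.8)/(2650 − 706) = 1555.2/1944 = 0.8
a = 1098.8 − 0.8(706) = 1098.8 − 564.8 = 534
Break-even: Y = a/(1−MPC) = 534/0.2 = 2670

Y = 2670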